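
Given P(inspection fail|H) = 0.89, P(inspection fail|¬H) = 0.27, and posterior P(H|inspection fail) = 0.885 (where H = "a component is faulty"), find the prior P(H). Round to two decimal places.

In odds form, posterior odds = prior odds × likelihood ratio, so prior odds = posterior odds ÷ LR.
Posterior odds = 0.885/(1−0.885) = 7.6957. LR = 0.89/0.27 = 3.2963.
Prior odds = 7.6957/3.2963 = 2.3346, so P(H) = 2.3346/(1+2.3346) ≈ 0.70.

P(H) = 0.70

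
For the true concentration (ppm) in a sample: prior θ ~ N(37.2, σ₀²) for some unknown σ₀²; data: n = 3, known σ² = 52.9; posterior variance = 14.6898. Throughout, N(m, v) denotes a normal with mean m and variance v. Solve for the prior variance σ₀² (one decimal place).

For the Normal–Normal model with known σ², precisions add: τ_n = τ₀ + n/σ².
So 1/σ₀² = 1/14.6898 − 3/52.9 = 0.068074 − 0.056711 = 0.011363.
Hence σ₀² = 1/0.011363 ≈ 88.0.

σ₀² = 88.0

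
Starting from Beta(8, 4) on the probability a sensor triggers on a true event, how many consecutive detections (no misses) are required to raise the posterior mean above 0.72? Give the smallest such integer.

k = 3

After k detections and 0 misses the posterior is Beta(8+k, 4), with mean (8+k)/(8+4+k).
Set (8+k)/(12+k) > 0.72 and solve: k > (0.72·12 − 8)/(1 − 0.72) = 2.286.
The smallest integer exceeding 2.286 is 3.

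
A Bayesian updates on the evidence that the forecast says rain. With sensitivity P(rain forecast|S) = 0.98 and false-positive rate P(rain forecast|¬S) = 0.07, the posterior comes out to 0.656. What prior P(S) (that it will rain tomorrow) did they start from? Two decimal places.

P(S) = 0.12

Bayes' rule in odds form gives O(S|E) = O(S)·[P(E|S)/P(E|¬S)], hence O(S) = O(S|E)/LR.
Posterior odds = 0.656/(1−0.656) = 1.9070. LR = 0.98/0.07 = 14.0000.
Prior odds = 1.9070/14.0000 = 0.1362, so P(S) = 0.1362/(1+0.1362) ≈ 0.12.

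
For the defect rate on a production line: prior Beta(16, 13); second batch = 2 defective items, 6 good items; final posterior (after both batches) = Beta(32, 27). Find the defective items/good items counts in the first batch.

Because Beta–binomial updating is additive in the counts, the combined data contributed (α_post−α_prior, β_post−β_prior) successes and failures.
Total across both batches: 32−16=16 defective items, 27−13=14 good items.
Subtract the second batch: 16−2=14 defective items and 14−6=8 good items.

14 defective items and 8 good items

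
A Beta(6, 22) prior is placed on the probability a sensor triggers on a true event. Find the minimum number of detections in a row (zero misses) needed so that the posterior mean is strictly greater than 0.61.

After k detections and 0 misses the posterior is Beta(6+k, 22), with mean (6+k)/(6+22+k).
Set (6+k)/(28+k) > 0.61 and solve: k > (0.61·28 − 6)/(1 − 0.61) = 28.410.
The smallest integer exceeding 28.410 is 29, and checking k=29: (35)/(57) = 0.6140 > 0.61.

k = 29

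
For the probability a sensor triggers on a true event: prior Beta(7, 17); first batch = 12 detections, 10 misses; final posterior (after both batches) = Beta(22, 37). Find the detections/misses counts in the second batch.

Sequential conjugate updates are equivalent to a single update on the pooled data, so total successes = posterior α − prior α and total failures = posterior β − prior β.
Total across both batches: 22−7=15 detections, 37−17=20 misses.
Subtract the first batch: 15−12=3 detections and 20−10=10 misses.

3 detections and 10 misses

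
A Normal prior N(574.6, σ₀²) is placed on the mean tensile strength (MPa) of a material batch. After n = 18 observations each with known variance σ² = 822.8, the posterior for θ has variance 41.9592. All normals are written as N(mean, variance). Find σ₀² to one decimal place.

σ₀² = 511.2

Posterior precision equals prior precision plus data precision: 1/σ_n² = 1/σ₀² + n/σ².
So 1/σ₀² = 1/41.9592 − 18/822.8 = 0.023833 − 0.021877 = 0.001956.
Hence σ₀² = 1/0.001956 ≈ 511.2.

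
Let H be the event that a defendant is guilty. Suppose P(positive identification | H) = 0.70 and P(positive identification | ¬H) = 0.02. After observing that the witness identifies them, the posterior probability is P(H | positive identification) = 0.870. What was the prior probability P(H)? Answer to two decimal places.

In odds form, posterior odds = prior odds × likelihood ratio, so prior odds = posterior odds ÷ LR.
Posterior odds = 0.870/(1−0.870) = 6.6923. LR = 0.70/0.02 = 35.0000.
Prior odds = 6.6923/35.0000 = 0.1912, so P(H) = 0.1912/(1+0.1912) ≈ 0.16.

P(H) = 0.16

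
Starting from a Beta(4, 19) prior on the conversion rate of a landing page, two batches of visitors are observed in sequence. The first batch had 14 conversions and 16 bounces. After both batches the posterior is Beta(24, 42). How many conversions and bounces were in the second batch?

6 conversions and 7 bounces

Because Beta–binomial updating is additive in the counts, the combined data contributed (α_post−α_prior, β_post−β_prior) successes and failures.
Total across both batches: 24−4=20 conversions, 42−19=23 bounces.
Subtract the first batch: 20−14=6 conversions and 23−16=7 bounces.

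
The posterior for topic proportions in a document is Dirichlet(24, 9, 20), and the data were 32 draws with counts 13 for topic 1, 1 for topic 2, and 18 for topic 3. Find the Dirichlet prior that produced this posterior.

Dirichlet(11, 8, 2)

For a Dirichlet(α) prior with multinomial counts c, the posterior is Dirichlet(α + c) componentwise.
Subtract each count from the matching posterior parameter: 24−13=11, 9−1=8, 20−18=2.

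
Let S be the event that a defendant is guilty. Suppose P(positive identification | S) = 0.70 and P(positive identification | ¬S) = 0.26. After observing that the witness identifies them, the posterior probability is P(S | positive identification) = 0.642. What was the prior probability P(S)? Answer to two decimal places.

In odds form, posterior odds = prior odds × likelihood ratio, so prior odds = posterior odds ÷ LR.
Posterior odds = 0.642/(1−0.642) = 1.7933. LR = 0.70/0.26 = 2.6923.
Prior odds = 1.7933/2.6923 = 0.6661, so P(S) = 0.6661/(1+0.6661) ≈ 0.40.

P(S) = 0.40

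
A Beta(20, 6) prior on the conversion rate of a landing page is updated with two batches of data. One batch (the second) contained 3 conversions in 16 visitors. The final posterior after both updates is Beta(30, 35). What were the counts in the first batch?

7 conversions and 16 bounces

Sequential conjugate updates are equivalent to a single update on the pooled data, so total successes = posterior α − prior α and total failures = posterior β − prior β.
Total across both batches: 30−20=10 conversions, 35−6=29 bounces.
Subtract the second batch: 10−3=7 conversions and 29−13=16 bounces.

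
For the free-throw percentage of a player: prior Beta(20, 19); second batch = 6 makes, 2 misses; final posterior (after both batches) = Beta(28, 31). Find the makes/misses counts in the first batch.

Sequential conjugate updates are equivalent to a single update on the pooled data, so total successes = posterior α − prior α and total failures = posterior β − prior β.
Total across both batches: 28−20=8 makes, 31−19=12 misses.
Subtract the second batch: 8−6=2 makes and 12−2=10 misses.

2 makes and 10 misses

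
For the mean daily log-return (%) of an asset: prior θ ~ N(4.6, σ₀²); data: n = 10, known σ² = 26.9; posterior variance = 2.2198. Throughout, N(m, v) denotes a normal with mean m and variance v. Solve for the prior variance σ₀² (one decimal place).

σ₀² = 12.7

Posterior precision equals prior precision plus data precision: 1/σ_n² = 1/σ₀² + n/σ².
So 1/σ₀² = 1/2.2198 − 10/26.9 = 0.450491 − 0.371747 = 0.078744.
Hence σ₀² = 1/0.078744 ≈ 12.7.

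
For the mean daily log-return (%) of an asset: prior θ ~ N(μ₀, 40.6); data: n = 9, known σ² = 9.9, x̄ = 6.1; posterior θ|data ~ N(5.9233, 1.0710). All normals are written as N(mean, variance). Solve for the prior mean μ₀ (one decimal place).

With known observation variance, the Normal–Normal posterior has precision τ_n = τ₀ + n/σ² and mean μ_n = (τ₀μ₀ + (n/σ²)x̄)/τ_n.
Here τ₀ = 1/40.6 = 0.024631 and τ_data = 9/9.9 = 0.909091, so τ_n = 0.933722.
Rearranging for μ₀: μ₀ = (μ_n·τ_n − τ_data·x̄)/τ₀ = (5.9233·0.933722 − 0.909091·6.1) / 0.024631 = -0.014740/0.024631 ≈ -0.6.

μ₀ = -0.6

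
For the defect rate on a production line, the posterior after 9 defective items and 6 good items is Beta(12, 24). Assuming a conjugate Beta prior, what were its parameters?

Beta is conjugate to the binomial likelihood: posterior = Beta(α+s, β+f).
So α = 12 − 9 = 3 and β = 24 − 6 = 18.

Beta(3, 18)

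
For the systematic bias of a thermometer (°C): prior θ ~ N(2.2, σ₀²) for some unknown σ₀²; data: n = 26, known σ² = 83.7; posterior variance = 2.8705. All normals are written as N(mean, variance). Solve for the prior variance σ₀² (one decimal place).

σ₀² = 26.5

For the Normal–Normal model with known σ², precisions add: τ_n = τ₀ + n/σ².
So 1/σ₀² = 1/2.8705 − 26/83.7 = 0.348371 − 0.310633 = 0.037738.
Hence σ₀² = 1/0.037738 ≈ 26.5.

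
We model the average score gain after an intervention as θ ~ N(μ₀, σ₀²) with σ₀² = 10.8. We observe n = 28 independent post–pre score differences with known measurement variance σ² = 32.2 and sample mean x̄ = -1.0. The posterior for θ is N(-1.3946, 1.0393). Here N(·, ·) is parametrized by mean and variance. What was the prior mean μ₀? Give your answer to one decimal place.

With known observation variance, the Normal–Normal posterior has precision τ_n = τ₀ + n/σ² and mean μ_n = (τ₀μ₀ + (n/σ²)x̄)/τ_n.
Here τ₀ = 1/10.8 = 0.092593 and τ_data = 28/32.2 = 0.869565, so τ_n = 0.962158.
Rearranging for μ₀: μ₀ = (μ_n·τ_n − τ_data·x̄)/τ₀ = (-1.3946·0.962158 − 0.869565·-1.0) / 0.092593 = -0.472261/0.092593 ≈ -5.1.

μ₀ = -5.1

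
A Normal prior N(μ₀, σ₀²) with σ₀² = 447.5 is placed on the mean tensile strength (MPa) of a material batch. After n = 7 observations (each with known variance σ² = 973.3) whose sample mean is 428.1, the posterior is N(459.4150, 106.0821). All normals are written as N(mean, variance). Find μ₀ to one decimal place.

With known observation variance, the Normal–Normal posterior has precision τ_n = τ₀ + n/σ² and mean μ_n = (τ₀μ₀ + (n/σ²)x̄)/τ_n.
Here τ₀ = 1/447.5 = 0.002235 and τ_data = 7/973.3 = 0.007192, so τ_n = 0.009427.
Rearranging for μ₀: μ₀ = (μ_n·τ_n − τ_data·x̄)/τ₀ = (459.4150·0.009427 − 0.007192·428.1) / 0.002235 = 1.252010/0.002235 ≈ 560.2.

μ₀ = 560.2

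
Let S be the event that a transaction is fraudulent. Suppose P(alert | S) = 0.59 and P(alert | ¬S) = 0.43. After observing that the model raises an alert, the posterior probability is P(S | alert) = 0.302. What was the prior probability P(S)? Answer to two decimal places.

P(S) = 0.24

In odds form, posterior odds = prior odds × likelihood ratio, so prior odds = posterior odds ÷ LR.
Posterior odds = 0.302/(1−0.302) = 0.4327. LR = 0.59/0.43 = 1.3721.
Prior odds = 0.4327/1.3721 = 0.3154, so P(S) = 0.3154/(1+0.3154) ≈ 0.24.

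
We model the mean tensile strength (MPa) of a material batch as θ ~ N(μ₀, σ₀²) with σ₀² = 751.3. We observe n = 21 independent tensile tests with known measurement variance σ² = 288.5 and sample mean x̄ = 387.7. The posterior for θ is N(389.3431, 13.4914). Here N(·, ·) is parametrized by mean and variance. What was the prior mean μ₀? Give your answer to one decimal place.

μ₀ = 479.2

The posterior mean is a precision-weighted average: μ_n = (τ₀μ₀ + τ_data·x̄)/(τ₀+τ_data), with τ₀=1/σ₀² and τ_data=n/σ².
Here τ₀ = 1/751.3 = 0.001331 and τ_data = 21/288.5 = 0.072790, so τ_n = 0.074121.
Rearranging for μ₀: μ₀ = (μ_n·τ_n − τ_data·x̄)/τ₀ = (389.3431·0.074121 − 0.072790·387.7) / 0.001331 = 0.637817/0.001331 ≈ 479.2.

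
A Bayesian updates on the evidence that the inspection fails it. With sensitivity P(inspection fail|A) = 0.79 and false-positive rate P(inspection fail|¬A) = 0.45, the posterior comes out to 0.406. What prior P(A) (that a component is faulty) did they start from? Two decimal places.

P(A) = 0.28

In odds form, posterior odds = prior odds × likelihood ratio, so prior odds = posterior odds ÷ LR.
Posterior odds = 0.406/(1−0.406) = 0.6835. LR = 0.79/0.45 = 1.7556.
Prior odds = 0.6835/1.7556 = 0.3893, so P(A) = 0.3893/(1+0.3893) ≈ 0.28.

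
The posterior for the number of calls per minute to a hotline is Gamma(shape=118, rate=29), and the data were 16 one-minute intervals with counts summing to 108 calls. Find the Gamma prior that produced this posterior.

A Gamma(α, β) prior (rate parametrization) on a Poisson rate with n observations summing to S gives posterior Gamma(α+S, β+n).
So α = 118 − 108 = 10 and β = 29 − 16 = 13.

Gamma(shape=10, rate=13)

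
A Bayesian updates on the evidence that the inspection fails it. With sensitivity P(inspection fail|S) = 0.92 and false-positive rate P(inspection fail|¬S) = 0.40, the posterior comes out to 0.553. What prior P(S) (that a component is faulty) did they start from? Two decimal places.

P(S) = 0.35

In odds form, posterior odds = prior odds × likelihood ratio, so prior odds = posterior odds ÷ LR.
Posterior odds = 0.553/(1−0.553) = 1.2371. LR = 0.92/0.40 = 2.3000.
Prior odds = 1.2371/2.3000 = 0.5379, so P(S) = 0.5379/(1+0.5379) ≈ 0.35.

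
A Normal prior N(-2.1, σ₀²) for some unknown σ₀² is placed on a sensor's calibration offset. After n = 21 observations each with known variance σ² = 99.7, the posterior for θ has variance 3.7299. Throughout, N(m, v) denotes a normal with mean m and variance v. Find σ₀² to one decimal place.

Posterior precision equals prior precision plus data precision: 1/σ_n² = 1/σ₀² + n/σ².
So 1/σ₀² = 1/3.7299 − 21/99.7 = 0.268104 − 0.210632 = 0.057472.
Hence σ₀² = 1/0.057472 ≈ 17.4.

σ₀² = 17.4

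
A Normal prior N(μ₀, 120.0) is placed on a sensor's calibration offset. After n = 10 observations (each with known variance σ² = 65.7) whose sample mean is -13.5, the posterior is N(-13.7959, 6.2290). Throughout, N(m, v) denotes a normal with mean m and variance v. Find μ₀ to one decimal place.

μ₀ = -19.2

With known observation variance, the Normal–Normal posterior has precision τ_n = τ₀ + n/σ² and mean μ_n = (τ₀μ₀ + (n/σ²)x̄)/τ_n.
Here τ₀ = 1/120.0 = 0.008333 and τ_data = 10/65.7 = 0.152207, so τ_n = 0.160540.
Rearranging for μ₀: μ₀ = (μ_n·τ_n − τ_data·x̄)/τ₀ = (-13.7959·0.160540 − 0.152207·-13.5) / 0.008333 = -0.159999/0.008333 ≈ -19.2.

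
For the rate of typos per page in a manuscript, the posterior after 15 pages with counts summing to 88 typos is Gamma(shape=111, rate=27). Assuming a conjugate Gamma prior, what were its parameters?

A Gamma(α, β) prior (rate parametrization) on a Poisson rate with n observations summing to S gives posterior Gamma(α+S, β+n).
So α = 111 − 88 = 23 and β = 27 − 15 = 12.

Gamma(shape=23, rate=12)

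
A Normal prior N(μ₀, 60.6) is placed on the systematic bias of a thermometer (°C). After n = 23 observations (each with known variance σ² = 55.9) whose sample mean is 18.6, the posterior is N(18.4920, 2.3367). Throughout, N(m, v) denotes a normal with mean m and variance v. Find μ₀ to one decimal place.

With known observation variance, the Normal–Normal posterior has precision τ_n = τ₀ + n/σ² and mean μ_n = (τ₀μ₀ + (n/σ²)x̄)/τ_n.
Here τ₀ = 1/60.6 = 0.016502 and τ_data = 23/55.9 = 0.411449, so τ_n = 0.427951.
Rearranging for μ₀: μ₀ = (μ_n·τ_n − τ_data·x̄)/τ₀ = (18.4920·0.427951 − 0.411449·18.6) / 0.016502 = 0.260718/0.016502 ≈ 15.8.

μ₀ = 15.8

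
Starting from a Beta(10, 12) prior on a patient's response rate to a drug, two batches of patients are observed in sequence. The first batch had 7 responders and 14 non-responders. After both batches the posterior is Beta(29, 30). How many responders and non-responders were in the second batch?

12 responders and 4 non-responders

Because Beta–binomial updating is additive in the counts, the combined data contributed (α_post−α_prior, β_post−β_prior) successes and failures.
Total across both batches: 29−10=19 responders, 30−12=18 non-responders.
Subtract the first batch: 19−7=12 responders and 18−14=4 non-responders.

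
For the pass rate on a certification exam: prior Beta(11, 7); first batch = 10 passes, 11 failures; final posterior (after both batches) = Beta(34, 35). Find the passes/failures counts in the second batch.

Sequential conjugate updates are equivalent to a single update on the pooled data, so total successes = posterior α − prior α and total failures = posterior β − prior β.
Total across both batches: 34−11=23 passes, 35−7=28 failures.
Subtract the first batch: 23−10=13 passes and 28−11=17 failures.

13 passes and 17 failures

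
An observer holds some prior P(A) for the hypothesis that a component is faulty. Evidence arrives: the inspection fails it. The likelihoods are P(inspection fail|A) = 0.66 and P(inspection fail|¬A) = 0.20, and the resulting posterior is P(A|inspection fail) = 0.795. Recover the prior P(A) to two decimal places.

P(A) = 0.54

Bayes' rule in odds form gives O(A|E) = O(A)·[P(E|A)/P(E|¬A)], hence O(A) = O(A|E)/LR.
Posterior odds = 0.795/(1−0.795) = 3.8780. LR = 0.66/0.20 = 3.3000.
Prior odds = 3.8780/3.3000 = 1.1752, so P(A) = 1.1752/(1+1.1752) ≈ 0.54.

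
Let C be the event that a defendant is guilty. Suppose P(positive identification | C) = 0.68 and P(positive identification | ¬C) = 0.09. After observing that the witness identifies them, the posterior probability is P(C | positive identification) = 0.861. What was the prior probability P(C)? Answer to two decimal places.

In odds form, posterior odds = prior odds × likelihood ratio, so prior odds = posterior odds ÷ LR.
Posterior odds = 0.861/(1−0.861) = 6.1942. LR = 0.68/0.09 = 7.5556.
Prior odds = 6.1942/7.5556 = 0.8198, so P(C) = 0.8198/(1+0.8198) ≈ 0.45.

P(C) = 0.45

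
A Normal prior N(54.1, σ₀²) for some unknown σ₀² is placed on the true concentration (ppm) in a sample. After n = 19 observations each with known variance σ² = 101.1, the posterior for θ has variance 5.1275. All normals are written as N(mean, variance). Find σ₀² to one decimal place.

σ₀² = 141.0

For the Normal–Normal model with known σ², precisions add: τ_n = τ₀ + n/σ².
So 1/σ₀² = 1/5.1275 − 19/101.1 = 0.195027 − 0.187933 = 0.007094.
Hence σ₀² = 1/0.007094 ≈ 141.0.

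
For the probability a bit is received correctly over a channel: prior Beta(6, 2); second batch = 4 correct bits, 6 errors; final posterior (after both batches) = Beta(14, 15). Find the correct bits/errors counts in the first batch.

4 correct bits and 7 errors

Because Beta–binomial updating is additive in the counts, the combined data contributed (α_post−α_prior, β_post−β_prior) successes and failures.
Total across both batches: 14−6=8 correct bits, 15−2=13 errors.
Subtract the second batch: 8−4=4 correct bits and 13−6=7 errors.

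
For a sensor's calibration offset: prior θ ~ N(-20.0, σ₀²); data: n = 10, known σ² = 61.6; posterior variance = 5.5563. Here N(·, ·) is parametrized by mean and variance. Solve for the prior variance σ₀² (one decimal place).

σ₀² = 56.7

For the Normal–Normal model with known σ², precisions add: τ_n = τ₀ + n/σ².
So 1/σ₀² = 1/5.5563 − 10/61.6 = 0.179976 − 0.162338 = 0.017638.
Hence σ₀² = 1/0.017638 ≈ 56.7.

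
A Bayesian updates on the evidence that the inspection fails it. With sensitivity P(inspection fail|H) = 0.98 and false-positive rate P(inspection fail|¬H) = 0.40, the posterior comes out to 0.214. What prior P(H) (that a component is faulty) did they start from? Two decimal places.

In odds form, posterior odds = prior odds × likelihood ratio, so prior odds = posterior odds ÷ LR.
Posterior odds = 0.214/(1−0.214) = 0.2723. LR = 0.98/0.40 = 2.4500.
Prior odds = 0.2723/2.4500 = 0.1111, so P(H) = 0.1111/(1+0.1111) ≈ 0.10.

P(H) = 0.10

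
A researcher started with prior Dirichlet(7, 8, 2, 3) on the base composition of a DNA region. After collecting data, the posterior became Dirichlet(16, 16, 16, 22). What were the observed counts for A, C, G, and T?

counts (9, 8, 14, 19)

For a Dirichlet(α) prior with multinomial counts c, the posterior is Dirichlet(α + c) componentwise.
Counts are posterior − prior componentwise: 16−7=9, 16−8=8, 16−2=14, 22−3=19.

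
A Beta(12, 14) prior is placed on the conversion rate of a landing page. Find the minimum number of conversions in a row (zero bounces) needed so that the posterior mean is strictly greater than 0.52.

After k conversions and 0 bounces the posterior is Beta(12+k, 14), with mean (12+k)/(12+14+k).
Set (12+k)/(26+k) > 0.52 and solve: k > (0.52·26 − 12)/(1 − 0.52) = 3.167.
The smallest integer exceeding 3.167 is 4.

k = 4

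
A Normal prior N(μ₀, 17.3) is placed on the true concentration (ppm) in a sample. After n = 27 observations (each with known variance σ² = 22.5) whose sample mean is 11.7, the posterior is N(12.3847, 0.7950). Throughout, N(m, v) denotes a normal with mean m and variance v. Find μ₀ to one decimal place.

μ₀ = 26.6

With known observation variance, the Normal–Normal posterior has precision τ_n = τ₀ + n/σ² and mean μ_n = (τ₀μ₀ + (n/σ²)x̄)/τ_n.
Here τ₀ = 1/17.3 = 0.057803 and τ_data = 27/22.5 = 1.200000, so τ_n = 1.257803.
Rearranging for μ₀: μ₀ = (μ_n·τ_n − τ_data·x̄)/τ₀ = (12.3847·1.257803 − 1.200000·11.7) / 0.057803 = 1.537513/0.057803 ≈ 26.6.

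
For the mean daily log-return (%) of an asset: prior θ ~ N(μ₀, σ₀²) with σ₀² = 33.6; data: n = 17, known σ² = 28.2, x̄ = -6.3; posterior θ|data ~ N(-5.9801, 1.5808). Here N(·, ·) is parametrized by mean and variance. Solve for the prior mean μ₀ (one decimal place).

The posterior mean is a precision-weighted average: μ_n = (τ₀μ₀ + τ_data·x̄)/(τ₀+τ_data), with τ₀=1/σ₀² and τ_data=n/σ².
Here τ₀ = 1/33.6 = 0.029762 and τ_data = 17/28.2 = 0.602837, so τ_n = 0.632599.
Rearranging for μ₀: μ₀ = (μ_n·τ_n − τ_data·x̄)/τ₀ = (-5.9801·0.632599 − 0.602837·-6.3) / 0.029762 = 0.014868/0.029762 ≈ 0.5.

μ₀ = 0.5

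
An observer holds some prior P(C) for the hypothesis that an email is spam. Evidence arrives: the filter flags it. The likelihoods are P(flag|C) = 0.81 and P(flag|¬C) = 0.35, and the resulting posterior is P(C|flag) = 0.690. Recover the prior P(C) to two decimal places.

P(C) = 0.49

Bayes' rule in odds form gives O(C|E) = O(C)·[P(E|C)/P(E|¬C)], hence O(C) = O(C|E)/LR.
Posterior odds = 0.690/(1−0.690) = 2.2258. LR = 0.81/0.35 = 2.3143.
Prior odds = 2.2258/2.3143 = 0.9618, so P(C) = 0.9618/(1+0.9618) ≈ 0.49.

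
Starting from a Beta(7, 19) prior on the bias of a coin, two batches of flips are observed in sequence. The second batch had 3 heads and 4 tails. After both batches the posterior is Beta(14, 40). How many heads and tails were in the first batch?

Sequential conjugate updates are equivalent to a single update on the pooled data, so total successes = posterior α − prior α and total failures = posterior β − prior β.
Total across both batches: 14−7=7 heads, 40−19=21 tails.
Subtract the second batch: 7−3=4 heads and 21−4=17 tails.

4 heads and 17 tails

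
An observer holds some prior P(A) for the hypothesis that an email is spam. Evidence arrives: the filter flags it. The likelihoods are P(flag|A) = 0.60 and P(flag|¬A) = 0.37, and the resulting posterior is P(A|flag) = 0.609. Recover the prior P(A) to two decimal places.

P(A) = 0.49

Bayes' rule in odds form gives O(A|E) = O(A)·[P(E|A)/P(E|¬A)], hence O(A) = O(A|E)/LR.
Posterior odds = 0.609/(1−0.609) = 1.5575. LR = 0.60/0.37 = 1.6216.
Prior odds = 1.5575/1.6216 = 0.9605, so P(A) = 0.9605/(1+0.9605) ≈ 0.49.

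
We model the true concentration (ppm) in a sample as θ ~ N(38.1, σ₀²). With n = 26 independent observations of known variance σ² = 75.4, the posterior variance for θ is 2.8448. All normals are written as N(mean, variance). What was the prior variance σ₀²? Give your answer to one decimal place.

σ₀² = 149.5

Posterior precision equals prior precision plus data precision: 1/σ_n² = 1/σ₀² + n/σ².
So 1/σ₀² = 1/2.8448 − 26/75.4 = 0.351519 − 0.344828 = 0.006691.
Hence σ₀² = 1/0.006691 ≈ 149.5.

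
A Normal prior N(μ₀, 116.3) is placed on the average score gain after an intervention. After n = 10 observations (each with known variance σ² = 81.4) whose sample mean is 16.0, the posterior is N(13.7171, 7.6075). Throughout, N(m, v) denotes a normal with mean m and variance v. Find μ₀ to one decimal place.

The posterior mean is a precision-weighted average: μ_n = (τ₀μ₀ + τ_data·x̄)/(τ₀+τ_data), with τ₀=1/σ₀² and τ_data=n/σ².
Here τ₀ = 1/116.3 = 0.008598 and τ_data = 10/81.4 = 0.122850, so τ_n = 0.131448.
Rearranging for μ₀: μ₀ = (μ_n·τ_n − τ_data·x̄)/τ₀ = (13.7171·0.131448 − 0.122850·16.0) / 0.008598 = -0.162515/0.008598 ≈ -18.9.

μ₀ = -18.9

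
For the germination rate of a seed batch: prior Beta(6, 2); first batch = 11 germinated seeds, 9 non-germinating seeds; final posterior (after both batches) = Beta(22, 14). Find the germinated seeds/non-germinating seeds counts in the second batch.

Because Beta–binomial updating is additive in the counts, the combined data contributed (α_post−α_prior, β_post−β_prior) successes and failures.
Total across both batches: 22−6=16 germinated seeds, 14−2=12 non-germinating seeds.
Subtract the first batch: 16−11=5 germinated seeds and 12−9=3 non-germinating seeds.

5 germinated seeds and 3 non-germinating seeds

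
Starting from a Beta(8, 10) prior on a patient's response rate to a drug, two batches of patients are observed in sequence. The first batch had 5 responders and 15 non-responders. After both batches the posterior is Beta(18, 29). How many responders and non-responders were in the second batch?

5 responders and 4 non-responders

Sequential conjugate updates are equivalent to a single update on the pooled data, so total successes = posterior α − prior α and total failures = posterior β − prior β.
Total across both batches: 18−8=10 responders, 29−10=19 non-responders.
Subtract the first batch: 10−5=5 responders and 19−15=4 non-responders.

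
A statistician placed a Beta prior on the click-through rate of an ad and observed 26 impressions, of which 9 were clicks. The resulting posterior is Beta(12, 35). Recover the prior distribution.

Beta(3, 18)

Under Beta–binomial conjugacy the posterior parameters are (a+s, b+f).
So a = 12 − 9 = 3 and b = 35 − 17 = 18.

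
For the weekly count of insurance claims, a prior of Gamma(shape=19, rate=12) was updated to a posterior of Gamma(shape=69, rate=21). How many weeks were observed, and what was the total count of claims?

n = 9 weeks with total 50 claims

Gamma–Poisson conjugacy: posterior shape = α + Σxᵢ, posterior rate = β + n.
Matching: Σxᵢ = 69 − 19 = 50 and n = 21 − 12 = 9.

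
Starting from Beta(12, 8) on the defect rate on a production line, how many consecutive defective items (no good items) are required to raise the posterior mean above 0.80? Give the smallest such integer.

After k defective items and 0 good items the posterior is Beta(12+k, 8), with mean (12+k)/(12+8+k).
Set (12+k)/(20+k) > 0.80 and solve: k > (0.80·20 − 12)/(1 − 0.80) = 20.000.
The smallest integer exceeding 20.000 is 21, and checking k=21: (33)/(41) = 0.8049 > 0.80.

k = 21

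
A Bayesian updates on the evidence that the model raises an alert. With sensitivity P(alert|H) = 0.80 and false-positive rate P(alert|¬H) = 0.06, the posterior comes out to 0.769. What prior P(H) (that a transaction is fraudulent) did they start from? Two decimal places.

In odds form, posterior odds = prior odds × likelihood ratio, so prior odds = posterior odds ÷ LR.
Posterior odds = 0.769/(1−0.769) = 3.3290. LR = 0.80/0.06 = 13.3333.
Prior odds = 3.3290/13.3333 = 0.2497, so P(H) = 0.2497/(1+0.2497) ≈ 0.20.

P(H) = 0.20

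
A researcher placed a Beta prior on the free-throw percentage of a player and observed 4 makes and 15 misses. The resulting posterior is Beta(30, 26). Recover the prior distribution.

Beta is conjugate to the binomial likelihood: posterior = Beta(α+s, β+f).
Subtract the data counts: 30−4=26, 26−15=11.

Beta(26, 11)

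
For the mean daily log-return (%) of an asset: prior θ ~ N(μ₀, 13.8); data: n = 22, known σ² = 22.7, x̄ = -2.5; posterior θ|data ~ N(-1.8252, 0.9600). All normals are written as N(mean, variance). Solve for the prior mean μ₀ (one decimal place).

μ₀ = 7.2

With known observation variance, the Normal–Normal posterior has precision τ_n = τ₀ + n/σ² and mean μ_n = (τ₀μ₀ + (n/σ²)x̄)/τ_n.
Here τ₀ = 1/13.8 = 0.072464 and τ_data = 22/22.7 = 0.969163, so τ_n = 1.041627.
Rearranging for μ₀: μ₀ = (μ_n·τ_n − τ_data·x̄)/τ₀ = (-1.8252·1.041627 − 0.969163·-2.5) / 0.072464 = 0.521730/0.072464 ≈ 7.2.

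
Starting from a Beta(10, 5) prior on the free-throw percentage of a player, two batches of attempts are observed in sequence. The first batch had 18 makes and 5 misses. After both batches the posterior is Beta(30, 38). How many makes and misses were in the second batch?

Because Beta–binomial updating is additive in the counts, the combined data contributed (α_post−α_prior, β_post−β_prior) successes and failures.
Total across both batches: 30−10=20 makes, 38−5=33 misses.
Subtract the first batch: 20−18=2 makes and 33−5=28 misses.

2 makes and 28 misses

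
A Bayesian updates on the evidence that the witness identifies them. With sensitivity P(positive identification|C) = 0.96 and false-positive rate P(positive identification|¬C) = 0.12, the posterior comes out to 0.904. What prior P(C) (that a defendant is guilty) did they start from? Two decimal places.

P(C) = 0.54

In odds form, posterior odds = prior odds × likelihood ratio, so prior odds = posterior odds ÷ LR.
Posterior odds = 0.904/(1−0.904) = 9.4167. LR = 0.96/0.12 = 8.0000.
Prior odds = 9.4167/8.0000 = 1.1771, so P(C) = 1.1771/(1+1.1771) ≈ 0.54.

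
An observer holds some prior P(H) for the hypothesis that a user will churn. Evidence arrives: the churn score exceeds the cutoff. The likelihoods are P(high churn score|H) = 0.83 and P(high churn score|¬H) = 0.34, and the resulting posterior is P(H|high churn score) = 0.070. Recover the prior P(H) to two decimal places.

In odds form, posterior odds = prior odds × likelihood ratio, so prior odds = posterior odds ÷ LR.
Posterior odds = 0.070/(1−0.070) = 0.0753. LR = 0.83/0.34 = 2.4412.
Prior odds = 0.0753/2.4412 = 0.0308, so P(H) = 0.0308/(1+0.0308) ≈ 0.03.

P(H) = 0.03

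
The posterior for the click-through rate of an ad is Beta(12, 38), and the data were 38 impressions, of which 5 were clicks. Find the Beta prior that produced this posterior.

Beta(7, 5)

Under Beta–binomial conjugacy the posterior parameters are (α+s, β+f).
Subtract the data counts: 12−5=7, 38−33=5.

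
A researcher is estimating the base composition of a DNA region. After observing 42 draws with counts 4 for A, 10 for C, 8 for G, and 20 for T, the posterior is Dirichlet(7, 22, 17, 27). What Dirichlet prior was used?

For a Dirichlet(α) prior with multinomial counts c, the posterior is Dirichlet(α + c) componentwise.
Subtract each count from the matching posterior parameter: 7−4=3, 22−10=12, 17−8=9, 27−20=7.

Dirichlet(3, 12, 9, 7)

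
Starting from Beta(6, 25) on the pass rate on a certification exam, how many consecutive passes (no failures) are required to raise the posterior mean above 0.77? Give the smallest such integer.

After k passes and 0 failures the posterior is Beta(6+k, 25), with mean (6+k)/(6+25+k).
Set (6+k)/(31+k) > 0.77 and solve: k > (0.77·31 − 6)/(1 − 0.77) = 77.696.
The smallest integer exceeding 77.696 is 78.

k = 78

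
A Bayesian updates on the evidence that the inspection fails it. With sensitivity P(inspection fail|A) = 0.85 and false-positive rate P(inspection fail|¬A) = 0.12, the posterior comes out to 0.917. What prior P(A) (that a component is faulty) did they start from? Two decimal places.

P(A) = 0.61

Bayes' rule in odds form gives O(A|E) = O(A)·[P(E|A)/P(E|¬A)], hence O(A) = O(A|E)/LR.
Posterior odds = 0.917/(1−0.917) = 11.0482. LR = 0.85/0.12 = 7.0833.
Prior odds = 11.0482/7.0833 = 1.5598, so P(A) = 1.5598/(1+1.5598) ≈ 0.61.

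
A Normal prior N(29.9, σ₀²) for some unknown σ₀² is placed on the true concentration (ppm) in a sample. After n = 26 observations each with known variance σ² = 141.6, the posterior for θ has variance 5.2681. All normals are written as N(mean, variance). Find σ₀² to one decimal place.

σ₀² = 161.1

Posterior precision equals prior precision plus data precision: 1/σ_n² = 1/σ₀² + n/σ².
So 1/σ₀² = 1/5.2681 − 26/141.6 = 0.189822 − 0.183616 = 0.006206.
Hence σ₀² = 1/0.006206 ≈ 161.1.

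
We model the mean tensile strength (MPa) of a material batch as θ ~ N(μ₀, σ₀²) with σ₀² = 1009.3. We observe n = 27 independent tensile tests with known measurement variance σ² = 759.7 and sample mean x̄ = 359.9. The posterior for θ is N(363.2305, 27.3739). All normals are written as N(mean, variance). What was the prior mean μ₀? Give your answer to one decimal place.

μ₀ = 482.7

The posterior mean is a precision-weighted average: μ_n = (τ₀μ₀ + τ_data·x̄)/(τ₀+τ_data), with τ₀=1/σ₀² and τ_data=n/σ².
Here τ₀ = 1/1009.3 = 0.000991 and τ_data = 27/759.7 = 0.035540, so τ_n = 0.036531.
Rearranging for μ₀: μ₀ = (μ_n·τ_n − τ_data·x̄)/τ₀ = (363.2305·0.036531 − 0.035540·359.9) / 0.000991 = 0.478327/0.000991 ≈ 482.7.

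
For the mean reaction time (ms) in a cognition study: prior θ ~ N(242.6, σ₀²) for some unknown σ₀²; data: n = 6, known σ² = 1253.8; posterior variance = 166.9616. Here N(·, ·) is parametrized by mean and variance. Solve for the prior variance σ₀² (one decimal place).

Posterior precision equals prior precision plus data precision: 1/σ_n² = 1/σ₀² + n/σ².
So 1/σ₀² = 1/166.9616 − 6/1253.8 = 0.005989 − 0.004785 = 0.001204.
Hence σ₀² = 1/0.001204 ≈ 830.6.

σ₀² = 830.6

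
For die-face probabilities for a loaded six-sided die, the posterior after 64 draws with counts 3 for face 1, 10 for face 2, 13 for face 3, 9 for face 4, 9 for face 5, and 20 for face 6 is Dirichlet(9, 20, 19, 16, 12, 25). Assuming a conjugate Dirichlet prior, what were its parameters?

Dirichlet(6, 10, 6, 7, 3, 5)

For a Dirichlet(α) prior with multinomial counts c, the posterior is Dirichlet(α + c) componentwise.
Subtract each count from the matching posterior parameter: 9−3=6, 20−10=10, 19−13=6, 16−9=7, 12−9=3, 25−20=5.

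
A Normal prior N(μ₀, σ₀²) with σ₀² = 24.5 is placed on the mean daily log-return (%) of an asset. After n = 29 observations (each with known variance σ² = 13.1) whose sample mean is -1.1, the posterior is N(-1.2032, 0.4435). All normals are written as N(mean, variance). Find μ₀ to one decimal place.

μ₀ = -6.8

The posterior mean is a precision-weighted average: μ_n = (τ₀μ₀ + τ_data·x̄)/(τ₀+τ_data), with τ₀=1/σ₀² and τ_data=n/σ².
Here τ₀ = 1/24.5 = 0.040816 and τ_data = 29/13.1 = 2.213740, so τ_n = 2.254556.
Rearranging for μ₀: μ₀ = (μ_n·τ_n − τ_data·x̄)/τ₀ = (-1.2032·2.254556 − 2.213740·-1.1) / 0.040816 = -0.277568/0.040816 ≈ -6.8.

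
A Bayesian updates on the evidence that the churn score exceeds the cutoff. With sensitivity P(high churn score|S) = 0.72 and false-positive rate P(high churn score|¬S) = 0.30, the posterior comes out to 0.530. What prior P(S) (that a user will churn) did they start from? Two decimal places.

P(S) = 0.32

In odds form, posterior odds = prior odds × likelihood ratio, so prior odds = posterior odds ÷ LR.
Posterior odds = 0.530/(1−0.530) = 1.1277. LR = 0.72/0.30 = 2.4000.
Prior odds = 1.1277/2.4000 = 0.4699, so P(S) = 0.4699/(1+0.4699) ≈ 0.32.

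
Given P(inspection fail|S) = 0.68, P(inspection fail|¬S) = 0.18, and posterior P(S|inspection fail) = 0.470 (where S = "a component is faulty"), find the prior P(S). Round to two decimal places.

In odds form, posterior odds = prior odds × likelihood ratio, so prior odds = posterior odds ÷ LR.
Posterior odds = 0.470/(1−0.470) = 0.8868. LR = 0.68/0.18 = 3.7778.
Prior odds = 0.8868/3.7778 = 0.2347, so P(S) = 0.2347/(1+0.2347) ≈ 0.19.

P(S) = 0.19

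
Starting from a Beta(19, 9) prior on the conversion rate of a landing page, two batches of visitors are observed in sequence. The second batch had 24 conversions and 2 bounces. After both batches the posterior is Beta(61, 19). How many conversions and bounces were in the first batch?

18 conversions and 8 bounces

Sequential conjugate updates are equivalent to a single update on the pooled data, so total successes = posterior α − prior α and total failures = posterior β − prior β.
Total across both batches: 61−19=42 conversions, 19−9=10 bounces.
Subtract the second batch: 42−24=18 conversions and 10−2=8 bounces.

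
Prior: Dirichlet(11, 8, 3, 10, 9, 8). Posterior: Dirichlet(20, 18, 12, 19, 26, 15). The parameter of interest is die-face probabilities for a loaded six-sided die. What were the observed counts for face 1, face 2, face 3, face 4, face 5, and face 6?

For a Dirichlet(α) prior with multinomial counts c, the posterior is Dirichlet(α + c) componentwise.
Counts are posterior − prior componentwise: 20−11=9, 18−8=10, 12−3=9, 19−10=9, 26−9=17, 15−8=7.

counts (9, 10, 9, 9, 17, 7)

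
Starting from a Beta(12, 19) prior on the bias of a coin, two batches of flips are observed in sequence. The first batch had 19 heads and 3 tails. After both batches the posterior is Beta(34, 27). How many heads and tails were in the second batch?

3 heads and 5 tails

Because Beta–binomial updating is additive in the counts, the combined data contributed (α_post−α_prior, β_post−β_prior) successes and failures.
Total across both batches: 34−12=22 heads, 27−19=8 tails.
Subtract the first batch: 22−19=3 heads and 8−3=5 tails.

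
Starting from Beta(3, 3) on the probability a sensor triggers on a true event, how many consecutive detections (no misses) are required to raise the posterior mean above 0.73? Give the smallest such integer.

After k detections and 0 misses the posterior is Beta(3+k, 3), with mean (3+k)/(3+3+k).
Set (3+k)/(6+k) > 0.73 and solve: k > (0.73·6 − 3)/(1 − 0.73) = 5.111.
The smallest integer exceeding 5.111 is 6.

k = 6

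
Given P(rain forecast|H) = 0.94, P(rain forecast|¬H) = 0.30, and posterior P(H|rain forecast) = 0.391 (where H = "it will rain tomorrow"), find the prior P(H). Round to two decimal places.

Bayes' rule in odds form gives O(H|E) = O(H)·[P(E|H)/P(E|¬H)], hence O(H) = O(H|E)/LR.
Posterior odds = 0.391/(1−0.391) = 0.6420. LR = 0.94/0.30 = 3.1333.
Prior odds = 0.6420/3.1333 = 0.2049, so P(H) = 0.2049/(1+0.2049) ≈ 0.17.

P(H) = 0.17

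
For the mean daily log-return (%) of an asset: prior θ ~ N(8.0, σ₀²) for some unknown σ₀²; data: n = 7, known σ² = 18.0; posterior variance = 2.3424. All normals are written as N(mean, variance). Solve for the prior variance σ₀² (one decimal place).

For the Normal–Normal model with known σ², precisions add: τ_n = τ₀ + n/σ².
So 1/σ₀² = 1/2.3424 − 7/18.0 = 0.426913 − 0.388889 = 0.038024.
Hence σ₀² = 1/0.038024 ≈ 26.3.

σ₀² = 26.3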